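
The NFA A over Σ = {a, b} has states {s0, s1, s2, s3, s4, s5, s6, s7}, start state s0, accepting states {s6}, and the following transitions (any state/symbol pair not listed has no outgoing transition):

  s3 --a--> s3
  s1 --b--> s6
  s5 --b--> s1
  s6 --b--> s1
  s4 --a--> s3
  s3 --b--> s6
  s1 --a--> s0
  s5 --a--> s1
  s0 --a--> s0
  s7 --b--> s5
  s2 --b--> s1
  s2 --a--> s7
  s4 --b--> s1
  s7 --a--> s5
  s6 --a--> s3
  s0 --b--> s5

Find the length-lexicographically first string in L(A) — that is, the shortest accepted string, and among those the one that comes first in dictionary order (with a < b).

A breadth-first search from s0 reaches an accepting state first via the path s0 → s5 → s1 → s6 on input bab.
No string of length < 3 is accepted (BFS exhausts all shorter strings without reaching an accepting state), and bab is the lexicographically least accepting string of length 3.

bab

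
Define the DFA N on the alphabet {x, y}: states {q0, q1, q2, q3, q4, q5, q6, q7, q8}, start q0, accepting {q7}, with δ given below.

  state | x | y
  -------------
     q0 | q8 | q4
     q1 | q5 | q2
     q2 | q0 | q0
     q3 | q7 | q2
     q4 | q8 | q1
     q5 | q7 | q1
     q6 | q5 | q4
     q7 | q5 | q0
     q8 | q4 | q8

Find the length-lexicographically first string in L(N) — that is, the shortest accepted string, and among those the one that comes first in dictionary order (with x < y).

A breadth-first search from q0 reaches an accepting state first via the path q0 → q4 → q1 → q5 → q7 on input yyxx.
No string of length < 4 is accepted (BFS exhausts all shorter strings without reaching an accepting state), and yyxx is the lexicographically least accepting string of length 4.

yyxx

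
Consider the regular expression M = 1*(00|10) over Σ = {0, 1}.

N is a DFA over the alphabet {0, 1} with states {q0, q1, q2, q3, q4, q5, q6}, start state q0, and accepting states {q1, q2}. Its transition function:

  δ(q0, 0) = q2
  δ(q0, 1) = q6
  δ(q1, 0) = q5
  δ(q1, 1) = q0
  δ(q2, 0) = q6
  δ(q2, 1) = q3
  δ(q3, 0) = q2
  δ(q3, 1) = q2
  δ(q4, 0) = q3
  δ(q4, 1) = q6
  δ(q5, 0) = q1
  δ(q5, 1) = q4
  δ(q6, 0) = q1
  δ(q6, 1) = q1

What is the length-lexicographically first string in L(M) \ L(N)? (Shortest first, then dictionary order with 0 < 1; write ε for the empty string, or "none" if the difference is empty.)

00

The string 00 is accepted by M but not by N.
No shorter string lies in the difference, and 00 is the lexicographically first length-2 string in L(M) \ L(N).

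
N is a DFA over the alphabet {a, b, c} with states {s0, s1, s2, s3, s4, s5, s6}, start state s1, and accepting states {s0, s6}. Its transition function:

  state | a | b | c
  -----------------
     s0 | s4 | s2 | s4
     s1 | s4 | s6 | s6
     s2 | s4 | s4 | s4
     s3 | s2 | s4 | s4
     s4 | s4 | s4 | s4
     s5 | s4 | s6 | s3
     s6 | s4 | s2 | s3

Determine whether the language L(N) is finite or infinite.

finite

The useful states (reachable from s1 and able to reach an accepting state) are {s1, s6}.
Restricted to these states the transition graph has no cycle, so every accepting path has bounded length and L is finite.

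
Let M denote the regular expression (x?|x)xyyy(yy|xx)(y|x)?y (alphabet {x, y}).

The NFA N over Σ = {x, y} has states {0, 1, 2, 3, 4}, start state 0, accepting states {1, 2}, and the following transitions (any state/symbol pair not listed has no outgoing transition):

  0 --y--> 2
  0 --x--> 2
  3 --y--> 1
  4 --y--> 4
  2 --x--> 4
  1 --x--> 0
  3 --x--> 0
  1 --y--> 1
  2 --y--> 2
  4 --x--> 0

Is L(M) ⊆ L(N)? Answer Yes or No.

No

The string xxyyyyyy is in L(M) but not in L(N).
So L(M) ⊄ L(N).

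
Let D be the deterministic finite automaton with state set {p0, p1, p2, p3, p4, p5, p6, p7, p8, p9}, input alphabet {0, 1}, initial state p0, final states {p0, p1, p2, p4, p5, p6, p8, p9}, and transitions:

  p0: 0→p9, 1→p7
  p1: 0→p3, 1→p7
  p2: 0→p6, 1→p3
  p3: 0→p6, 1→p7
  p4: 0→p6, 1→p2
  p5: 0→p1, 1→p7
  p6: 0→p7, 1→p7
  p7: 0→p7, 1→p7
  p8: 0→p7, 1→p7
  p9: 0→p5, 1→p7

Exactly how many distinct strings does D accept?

The useful subgraph on states {p0, p1, p3, p5, p6, p9} is acyclic, so L(D) is finite; the longest accepting path visits 6 useful states, giving maximum string length 5.
Counting accepting paths from p0 by length: 1 of length 0, 1 of length 1, 1 of length 2, 1 of length 3, 1 of length 5. Total 5.

5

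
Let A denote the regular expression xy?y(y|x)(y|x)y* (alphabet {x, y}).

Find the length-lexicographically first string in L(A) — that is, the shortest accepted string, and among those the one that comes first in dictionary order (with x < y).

xyxx

By inspection of the expression, no string of length less than 4 matches, and xyxx is the lexicographically first match of length 4.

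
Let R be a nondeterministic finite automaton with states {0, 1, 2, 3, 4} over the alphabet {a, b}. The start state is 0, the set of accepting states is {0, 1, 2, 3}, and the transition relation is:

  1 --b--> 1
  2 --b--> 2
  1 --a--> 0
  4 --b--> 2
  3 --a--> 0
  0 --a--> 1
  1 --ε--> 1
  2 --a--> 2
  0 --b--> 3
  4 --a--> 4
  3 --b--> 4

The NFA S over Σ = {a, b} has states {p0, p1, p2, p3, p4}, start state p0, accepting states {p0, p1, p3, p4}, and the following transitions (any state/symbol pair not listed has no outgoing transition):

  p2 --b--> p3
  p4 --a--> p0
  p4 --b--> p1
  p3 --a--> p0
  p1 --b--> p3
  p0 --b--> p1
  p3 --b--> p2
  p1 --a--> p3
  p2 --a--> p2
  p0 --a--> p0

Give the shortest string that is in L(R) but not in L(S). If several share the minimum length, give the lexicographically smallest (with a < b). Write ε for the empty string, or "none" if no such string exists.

bab

The string bab is accepted by R but not by S.
No shorter string lies in the difference, and bab is the lexicographically first length-3 string in L(R) \ L(S).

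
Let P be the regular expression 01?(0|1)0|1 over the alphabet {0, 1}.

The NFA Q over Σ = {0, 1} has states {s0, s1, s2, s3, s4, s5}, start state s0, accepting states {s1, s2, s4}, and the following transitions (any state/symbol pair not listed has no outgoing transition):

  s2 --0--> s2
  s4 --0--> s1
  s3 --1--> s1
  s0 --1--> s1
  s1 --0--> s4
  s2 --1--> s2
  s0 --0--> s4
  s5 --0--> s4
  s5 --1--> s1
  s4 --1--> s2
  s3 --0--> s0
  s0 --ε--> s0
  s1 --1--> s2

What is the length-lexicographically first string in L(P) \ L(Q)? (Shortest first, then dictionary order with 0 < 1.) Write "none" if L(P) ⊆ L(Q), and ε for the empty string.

Converting the expression P to a DFA (subset construction, then merging equivalent states) gives the minimal DFA with states {p0, p1, p2, p3, p4, p5, p6}, start state p0, accepting states {p2, p6} and transitions p0: 0→p1, 1→p2; p1: 0→p3, 1→p4; p2: 0→p5, 1→p5; p3: 0→p2, 1→p5; p4: 0→p6, 1→p3; p5: 0→p5, 1→p5; p6: 0→p2, 1→p5.
Exploring the product automaton P × Q from the start pair (p0, s0), following both machines on each input symbol, reaches 12 state pairs: (p0, s0), (p1, s4), (p2, s1), (p3, s1), (p4, s2), (p5, s4), (p5, s2), (p2, s4), (p6, s2), (p3, s2), (p5, s1), (p2, s2).
P accepts in {p2, p6} and Q accepts in {s1, s2, s4}. The reachable pairs whose P-component is accepting are (p2, s1), (p2, s4), (p6, s2), (p2, s2); in each of them the Q-component is accepting too, so the product for L(P) \ L(Q) (P-component accepting, Q-component rejecting) has no reachable accepting pair and the difference is empty.
So every string accepted by P is also accepted by Q: L(P) \ L(Q) = ∅ and there is no such string.

none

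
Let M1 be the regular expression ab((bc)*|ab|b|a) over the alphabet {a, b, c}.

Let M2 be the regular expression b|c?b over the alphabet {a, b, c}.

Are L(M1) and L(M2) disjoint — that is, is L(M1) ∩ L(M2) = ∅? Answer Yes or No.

Converting the expression M1 to a DFA (subset construction, then merging equivalent states) gives the minimal DFA with states {r0, r1, r2, r3, r4, r5, r6, r7, r8}, start state r0, accepting states {r3, r4, r5, r6, r7} and transitions r0: a→r1, b→r2, c→r2; r1: a→r2, b→r3, c→r2; r2: a→r2, b→r2, c→r2; r3: a→r4, b→r5, c→r2; r4: a→r2, b→r6, c→r2; r5: a→r2, b→r2, c→r7; r6: a→r2, b→r2, c→r2; r7: a→r2, b→r8, c→r2; r8: a→r2, b→r2, c→r7.
Converting the expression M2 to a DFA (subset construction, then merging equivalent states) gives the minimal DFA with states {t0, t1, t2, t3}, start state t0, accepting states {t2} and transitions t0: a→t1, b→t2, c→t3; t1: a→t1, b→t1, c→t1; t2: a→t1, b→t1, c→t1; t3: a→t1, b→t2, c→t1.
Exploring the product automaton M1 × M2 from the start pair (r0, t0), following both machines on each input symbol, reaches 11 state pairs: (r0, t0), (r1, t1), (r2, t2), (r2, t3), (r2, t1), (r3, t1), (r4, t1), (r5, t1), (r6, t1), (r7, t1), (r8, t1).
M1 accepts in {r3, r4, r5, r6, r7} and M2 accepts in {t2}; no reachable pair has both components accepting, so no string drives both machines to acceptance simultaneously and L(M1) ∩ L(M2) = ∅.
So no string is accepted by both, and the intersection is empty.

Yes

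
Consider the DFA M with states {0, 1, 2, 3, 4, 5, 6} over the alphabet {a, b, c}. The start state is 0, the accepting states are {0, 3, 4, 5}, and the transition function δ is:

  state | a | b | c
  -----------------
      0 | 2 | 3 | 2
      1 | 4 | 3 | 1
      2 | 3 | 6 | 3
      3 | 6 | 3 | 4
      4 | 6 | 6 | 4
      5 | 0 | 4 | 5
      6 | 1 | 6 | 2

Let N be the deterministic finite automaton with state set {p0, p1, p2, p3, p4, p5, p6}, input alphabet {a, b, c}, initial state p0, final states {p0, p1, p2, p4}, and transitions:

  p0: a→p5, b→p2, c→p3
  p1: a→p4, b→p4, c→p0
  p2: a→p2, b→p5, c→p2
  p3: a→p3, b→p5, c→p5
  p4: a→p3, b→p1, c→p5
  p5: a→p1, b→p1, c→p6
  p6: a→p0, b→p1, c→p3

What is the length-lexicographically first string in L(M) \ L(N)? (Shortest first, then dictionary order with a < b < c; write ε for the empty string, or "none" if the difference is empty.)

ac

The string ac is accepted by M but not by N.
No shorter string lies in the difference, and ac is the lexicographically first length-2 string in L(M) \ L(N).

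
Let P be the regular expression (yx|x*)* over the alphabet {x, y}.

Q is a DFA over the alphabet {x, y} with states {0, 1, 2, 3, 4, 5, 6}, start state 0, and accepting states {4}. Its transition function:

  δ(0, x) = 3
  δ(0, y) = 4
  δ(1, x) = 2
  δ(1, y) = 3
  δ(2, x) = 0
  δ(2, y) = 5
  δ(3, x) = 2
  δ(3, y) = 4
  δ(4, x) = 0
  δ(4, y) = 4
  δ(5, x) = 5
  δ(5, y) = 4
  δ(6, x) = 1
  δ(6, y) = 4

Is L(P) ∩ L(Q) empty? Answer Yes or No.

Yes

Converting the expression P to a DFA (subset construction, then merging equivalent states) gives the minimal DFA with states {p0, p1, p2}, start state p0, accepting states {p0} and transitions p0: x→p0, y→p1; p1: x→p0, y→p2; p2: x→p2, y→p2.
Exploring the product automaton P × Q from the start pair (p0, 0), following both machines on each input symbol, reaches 11 state pairs: (p0, 0), (p0, 3), (p1, 4), (p0, 2), (p2, 4), (p1, 5), (p2, 0), (p0, 5), (p2, 3), (p2, 2), (p2, 5).
P accepts in {p0} and Q accepts in {4}; no reachable pair has both components accepting, so no string drives both machines to acceptance simultaneously and L(P) ∩ L(Q) = ∅.
So no string is accepted by both, and the intersection is empty.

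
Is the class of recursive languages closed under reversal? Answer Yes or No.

Reverse the input on the tape and then run the decider for L; this halts and accepts exactly Lᴿ.
So the recursive languages are closed under reversal.

Yes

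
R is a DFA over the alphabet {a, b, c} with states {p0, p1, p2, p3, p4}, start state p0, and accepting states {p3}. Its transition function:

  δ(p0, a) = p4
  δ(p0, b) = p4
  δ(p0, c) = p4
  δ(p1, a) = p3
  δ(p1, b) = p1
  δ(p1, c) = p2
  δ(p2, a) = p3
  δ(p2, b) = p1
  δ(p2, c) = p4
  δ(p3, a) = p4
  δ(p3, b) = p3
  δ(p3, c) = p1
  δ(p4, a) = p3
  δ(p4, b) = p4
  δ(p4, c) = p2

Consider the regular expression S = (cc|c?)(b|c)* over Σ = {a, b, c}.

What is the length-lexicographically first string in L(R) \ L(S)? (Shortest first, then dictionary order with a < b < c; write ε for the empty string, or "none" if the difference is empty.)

The string aa is accepted by R but not by S.
No shorter string lies in the difference, and aa is the lexicographically first length-2 string in L(R) \ L(S).

aa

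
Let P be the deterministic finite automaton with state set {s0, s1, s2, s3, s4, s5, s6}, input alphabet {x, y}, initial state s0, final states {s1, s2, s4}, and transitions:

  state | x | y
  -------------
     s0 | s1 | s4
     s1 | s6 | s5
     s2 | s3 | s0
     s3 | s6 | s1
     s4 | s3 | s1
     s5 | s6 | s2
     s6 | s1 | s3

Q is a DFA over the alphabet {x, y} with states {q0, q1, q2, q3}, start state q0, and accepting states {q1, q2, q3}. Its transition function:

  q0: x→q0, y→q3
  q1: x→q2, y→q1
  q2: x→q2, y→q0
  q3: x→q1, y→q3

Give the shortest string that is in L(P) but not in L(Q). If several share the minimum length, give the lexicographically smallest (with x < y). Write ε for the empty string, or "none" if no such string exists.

The string x is accepted by P but not by Q.
No shorter string lies in the difference, and x is the lexicographically first length-1 string in L(P) \ L(Q).

x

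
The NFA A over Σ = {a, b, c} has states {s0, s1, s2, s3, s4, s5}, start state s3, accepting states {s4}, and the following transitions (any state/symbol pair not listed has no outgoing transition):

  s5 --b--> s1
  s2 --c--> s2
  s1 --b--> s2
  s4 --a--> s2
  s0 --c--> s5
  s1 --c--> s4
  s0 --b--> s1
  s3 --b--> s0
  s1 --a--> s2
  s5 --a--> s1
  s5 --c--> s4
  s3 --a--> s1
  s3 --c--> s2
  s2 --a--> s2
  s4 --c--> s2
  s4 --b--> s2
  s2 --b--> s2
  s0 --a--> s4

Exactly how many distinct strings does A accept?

The useful subgraph on states {s0, s1, s3, s4, s5} is acyclic, so L(A) is finite; the longest accepting path visits 5 useful states, giving maximum string length 4.
Counting accepting paths from s3 by length: 2 of length 2, 2 of length 3, 2 of length 4. Total 6.

6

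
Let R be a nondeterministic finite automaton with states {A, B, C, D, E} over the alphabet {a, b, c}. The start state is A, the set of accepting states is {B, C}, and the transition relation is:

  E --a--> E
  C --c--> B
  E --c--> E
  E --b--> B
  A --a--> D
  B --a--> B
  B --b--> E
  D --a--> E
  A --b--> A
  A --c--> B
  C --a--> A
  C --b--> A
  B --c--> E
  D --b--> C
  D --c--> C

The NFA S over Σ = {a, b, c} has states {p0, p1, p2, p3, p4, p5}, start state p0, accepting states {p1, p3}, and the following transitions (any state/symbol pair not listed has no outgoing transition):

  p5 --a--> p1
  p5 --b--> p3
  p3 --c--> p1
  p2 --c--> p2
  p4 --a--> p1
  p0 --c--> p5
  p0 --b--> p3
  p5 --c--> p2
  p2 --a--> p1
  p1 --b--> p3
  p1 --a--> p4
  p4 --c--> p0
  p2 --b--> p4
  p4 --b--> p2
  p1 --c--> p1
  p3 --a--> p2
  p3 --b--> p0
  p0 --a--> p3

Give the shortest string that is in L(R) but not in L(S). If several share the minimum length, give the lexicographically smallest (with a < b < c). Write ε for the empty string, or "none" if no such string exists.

c

The string c is accepted by R but not by S.
No shorter string lies in the difference, and c is the lexicographically first length-1 string in L(R) \ L(S).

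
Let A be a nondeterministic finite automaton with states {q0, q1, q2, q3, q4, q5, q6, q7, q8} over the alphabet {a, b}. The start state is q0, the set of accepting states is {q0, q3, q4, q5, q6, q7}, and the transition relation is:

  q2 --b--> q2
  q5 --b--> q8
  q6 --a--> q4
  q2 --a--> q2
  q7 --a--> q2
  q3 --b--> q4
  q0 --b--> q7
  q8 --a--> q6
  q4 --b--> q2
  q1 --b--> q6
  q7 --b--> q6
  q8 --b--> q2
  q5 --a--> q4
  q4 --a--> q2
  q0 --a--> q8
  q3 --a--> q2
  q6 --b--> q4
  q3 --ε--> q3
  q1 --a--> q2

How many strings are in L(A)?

8

The useful subgraph on states {q0, q4, q6, q7, q8} is acyclic, so L(A) is finite; the longest accepting path visits 4 useful states, giving maximum string length 3.
Counting accepting paths from q0 by length: 1 of length 0, 1 of length 1, 2 of length 2, 4 of length 3. Total 8.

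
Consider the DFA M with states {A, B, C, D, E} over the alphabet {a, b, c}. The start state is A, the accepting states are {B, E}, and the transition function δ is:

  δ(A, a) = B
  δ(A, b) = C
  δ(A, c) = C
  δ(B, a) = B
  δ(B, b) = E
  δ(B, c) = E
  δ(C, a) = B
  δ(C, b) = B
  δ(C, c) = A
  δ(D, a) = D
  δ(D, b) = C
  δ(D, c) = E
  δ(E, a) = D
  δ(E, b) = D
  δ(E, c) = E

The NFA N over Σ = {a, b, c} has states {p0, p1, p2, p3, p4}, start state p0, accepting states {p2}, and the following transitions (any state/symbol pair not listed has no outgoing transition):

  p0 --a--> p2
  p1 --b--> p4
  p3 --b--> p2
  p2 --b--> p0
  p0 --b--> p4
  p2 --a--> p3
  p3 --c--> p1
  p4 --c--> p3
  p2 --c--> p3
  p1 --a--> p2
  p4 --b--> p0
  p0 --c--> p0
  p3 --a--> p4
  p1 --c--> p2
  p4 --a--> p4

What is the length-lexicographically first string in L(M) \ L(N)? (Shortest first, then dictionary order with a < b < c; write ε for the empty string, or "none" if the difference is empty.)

aa

The string aa is accepted by M but not by N.
No shorter string lies in the difference, and aa is the lexicographically first length-2 string in L(M) \ L(N).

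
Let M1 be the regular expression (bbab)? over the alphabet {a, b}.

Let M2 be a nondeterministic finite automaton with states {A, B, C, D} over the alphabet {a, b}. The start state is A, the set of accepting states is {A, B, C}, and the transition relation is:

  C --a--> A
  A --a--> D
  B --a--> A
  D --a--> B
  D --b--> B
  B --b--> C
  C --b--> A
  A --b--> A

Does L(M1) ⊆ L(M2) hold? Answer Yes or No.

Converting the expression M1 to a DFA (subset construction, then merging equivalent states) gives the minimal DFA with states {r0, r1, r2, r3, r4, r5}, start state r0, accepting states {r0, r5} and transitions r0: a→r1, b→r2; r1: a→r1, b→r1; r2: a→r1, b→r3; r3: a→r4, b→r1; r4: a→r1, b→r5; r5: a→r1, b→r1.
Exploring the product automaton M1 × M2 from the start pair (r0, A), following both machines on each input symbol, reaches 9 state pairs: (r0, A), (r1, D), (r2, A), (r1, B), (r3, A), (r1, A), (r1, C), (r4, D), (r5, B).
M1 accepts in {r0, r5} and M2 accepts in {A, B, C}. The reachable pairs whose M1-component is accepting are (r0, A), (r5, B); in each of them the M2-component is accepting too, so the product for L(M1) \ L(M2) (M1-component accepting, M2-component rejecting) has no reachable accepting pair and the difference is empty.
Hence every string in L(M1) is also in L(M2).

Yes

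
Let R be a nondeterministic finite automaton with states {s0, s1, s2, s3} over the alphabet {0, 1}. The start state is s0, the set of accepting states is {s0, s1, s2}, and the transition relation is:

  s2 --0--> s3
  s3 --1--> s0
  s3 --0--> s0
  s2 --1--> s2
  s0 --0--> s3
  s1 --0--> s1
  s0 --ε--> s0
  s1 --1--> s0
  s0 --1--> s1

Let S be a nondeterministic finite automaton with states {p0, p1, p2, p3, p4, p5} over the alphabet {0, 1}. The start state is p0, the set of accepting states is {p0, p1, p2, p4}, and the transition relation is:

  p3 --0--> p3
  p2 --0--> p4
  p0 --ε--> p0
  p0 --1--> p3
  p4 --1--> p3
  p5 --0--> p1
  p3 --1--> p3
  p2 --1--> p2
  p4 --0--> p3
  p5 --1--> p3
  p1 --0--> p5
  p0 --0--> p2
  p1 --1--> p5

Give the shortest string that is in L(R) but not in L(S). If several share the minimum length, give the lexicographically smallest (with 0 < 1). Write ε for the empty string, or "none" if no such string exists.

The string 1 is accepted by R but not by S.
No shorter string lies in the difference, and 1 is the lexicographically first length-1 string in L(R) \ L(S).

1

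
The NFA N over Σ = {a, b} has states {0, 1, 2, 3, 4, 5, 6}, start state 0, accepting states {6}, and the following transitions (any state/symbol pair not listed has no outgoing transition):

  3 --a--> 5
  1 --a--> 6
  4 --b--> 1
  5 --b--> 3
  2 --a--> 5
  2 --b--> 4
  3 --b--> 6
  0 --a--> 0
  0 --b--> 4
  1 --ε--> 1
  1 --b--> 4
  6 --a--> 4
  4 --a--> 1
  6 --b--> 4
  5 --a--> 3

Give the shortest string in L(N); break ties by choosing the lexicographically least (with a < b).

baa

A breadth-first search from 0 reaches an accepting state first via the path 0 → 4 → 1 → 6 on input baa.
No string of length < 3 is accepted (BFS exhausts all shorter strings without reaching an accepting state), and baa is the lexicographically least accepting string of length 3.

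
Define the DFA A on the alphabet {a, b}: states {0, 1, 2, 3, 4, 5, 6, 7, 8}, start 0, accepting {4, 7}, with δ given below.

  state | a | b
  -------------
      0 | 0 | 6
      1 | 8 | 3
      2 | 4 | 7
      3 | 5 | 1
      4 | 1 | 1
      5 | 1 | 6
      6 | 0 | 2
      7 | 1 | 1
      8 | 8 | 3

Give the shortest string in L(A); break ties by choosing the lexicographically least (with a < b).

bba

A breadth-first search from 0 reaches an accepting state first via the path 0 → 6 → 2 → 4 on input bba.
No string of length < 3 is accepted (BFS exhausts all shorter strings without reaching an accepting state), and bba is the lexicographically least accepting string of length 3.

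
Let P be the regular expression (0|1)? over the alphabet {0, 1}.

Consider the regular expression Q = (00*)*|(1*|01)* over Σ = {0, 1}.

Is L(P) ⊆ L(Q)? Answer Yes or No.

Yes

Converting the expression P to a DFA (subset construction, then merging equivalent states) gives the minimal DFA with states {p0, p1, p2}, start state p0, accepting states {p0, p1} and transitions p0: 0→p1, 1→p1; p1: 0→p2, 1→p2; p2: 0→p2, 1→p2.
Converting the expression Q to a DFA (subset construction, then merging equivalent states) gives the minimal DFA with states {q0, q1, q2, q3, q4, q5}, start state q0, accepting states {q0, q1, q2, q3} and transitions q0: 0→q1, 1→q2; q1: 0→q3, 1→q2; q2: 0→q4, 1→q2; q3: 0→q3, 1→q5; q4: 0→q5, 1→q2; q5: 0→q5, 1→q5.
Exploring the product automaton P × Q from the start pair (p0, q0), following both machines on each input symbol, reaches 7 state pairs: (p0, q0), (p1, q1), (p1, q2), (p2, q3), (p2, q2), (p2, q4), (p2, q5).
P accepts in {p0, p1} and Q accepts in {q0, q1, q2, q3}. The reachable pairs whose P-component is accepting are (p0, q0), (p1, q1), (p1, q2); in each of them the Q-component is accepting too, so the product for L(P) \ L(Q) (P-component accepting, Q-component rejecting) has no reachable accepting pair and the difference is empty.
Hence every string in L(P) is also in L(Q).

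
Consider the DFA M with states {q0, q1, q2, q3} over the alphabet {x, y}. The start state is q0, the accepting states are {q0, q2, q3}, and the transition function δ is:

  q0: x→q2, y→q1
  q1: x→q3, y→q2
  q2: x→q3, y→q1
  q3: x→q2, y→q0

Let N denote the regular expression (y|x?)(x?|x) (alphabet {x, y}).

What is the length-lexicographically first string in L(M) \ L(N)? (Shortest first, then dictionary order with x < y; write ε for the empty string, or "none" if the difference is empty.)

The string yy is accepted by M but not by N.
No shorter string lies in the difference, and yy is the lexicographically first length-2 string in L(M) \ L(N).

yy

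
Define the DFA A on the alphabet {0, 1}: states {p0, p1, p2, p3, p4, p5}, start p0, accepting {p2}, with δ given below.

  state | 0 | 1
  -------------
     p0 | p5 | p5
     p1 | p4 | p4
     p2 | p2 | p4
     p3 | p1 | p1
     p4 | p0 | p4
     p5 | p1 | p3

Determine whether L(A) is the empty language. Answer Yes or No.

The states reachable from the start state are {p0, p1, p3, p4, p5}.
None of the accepting states {p2} is reachable, so no string is accepted and L(A) = ∅.

Yes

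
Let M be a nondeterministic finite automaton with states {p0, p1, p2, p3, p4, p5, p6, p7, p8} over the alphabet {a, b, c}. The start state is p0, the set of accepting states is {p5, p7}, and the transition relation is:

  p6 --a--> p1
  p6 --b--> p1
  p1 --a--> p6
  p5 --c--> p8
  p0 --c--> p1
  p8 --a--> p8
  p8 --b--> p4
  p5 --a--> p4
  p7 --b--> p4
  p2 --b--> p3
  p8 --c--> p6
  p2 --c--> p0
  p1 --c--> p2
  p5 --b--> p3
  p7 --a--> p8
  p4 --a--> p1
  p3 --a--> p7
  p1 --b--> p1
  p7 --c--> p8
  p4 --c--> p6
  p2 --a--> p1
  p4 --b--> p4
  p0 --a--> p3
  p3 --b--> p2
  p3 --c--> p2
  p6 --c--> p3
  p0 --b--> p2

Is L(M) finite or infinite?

State p1 is reachable from the start and can reach an accepting state, and it lies on the cycle p1 → p1.
Traversing that cycle any number of times yields accepted strings of unbounded length, so the language is infinite.

infinite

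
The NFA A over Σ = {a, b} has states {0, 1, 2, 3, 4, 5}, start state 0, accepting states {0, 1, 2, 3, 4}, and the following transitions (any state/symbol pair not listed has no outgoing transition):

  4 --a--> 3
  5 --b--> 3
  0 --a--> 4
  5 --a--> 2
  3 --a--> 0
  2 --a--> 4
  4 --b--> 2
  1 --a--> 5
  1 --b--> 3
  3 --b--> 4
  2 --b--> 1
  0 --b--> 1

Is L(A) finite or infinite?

State 0 is reachable from the start and can reach an accepting state, and it lies on the cycle 0 → 1 → 3 → 0.
Traversing that cycle any number of times yields accepted strings of unbounded length, so the language is infinite.

infinite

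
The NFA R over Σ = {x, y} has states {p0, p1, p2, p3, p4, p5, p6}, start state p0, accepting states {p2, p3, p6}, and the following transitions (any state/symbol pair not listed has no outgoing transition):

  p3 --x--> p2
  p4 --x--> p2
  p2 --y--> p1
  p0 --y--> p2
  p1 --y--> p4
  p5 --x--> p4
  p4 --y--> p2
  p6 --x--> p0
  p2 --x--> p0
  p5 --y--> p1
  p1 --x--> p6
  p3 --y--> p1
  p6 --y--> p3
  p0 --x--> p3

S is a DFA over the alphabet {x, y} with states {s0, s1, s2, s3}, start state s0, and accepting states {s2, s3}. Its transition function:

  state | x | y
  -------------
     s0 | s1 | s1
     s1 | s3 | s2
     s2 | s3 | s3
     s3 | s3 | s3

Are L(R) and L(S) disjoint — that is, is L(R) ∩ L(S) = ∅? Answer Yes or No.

The string xx is accepted by both R and S.
Hence L(R) ∩ L(S) ≠ ∅.

No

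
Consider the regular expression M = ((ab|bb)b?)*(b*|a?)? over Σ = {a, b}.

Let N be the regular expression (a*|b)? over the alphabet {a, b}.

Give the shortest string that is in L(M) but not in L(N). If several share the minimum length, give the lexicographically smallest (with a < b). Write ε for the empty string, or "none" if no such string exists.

The string ab is accepted by M but not by N.
No shorter string lies in the difference, and ab is the lexicographically first length-2 string in L(M) \ L(N).

ab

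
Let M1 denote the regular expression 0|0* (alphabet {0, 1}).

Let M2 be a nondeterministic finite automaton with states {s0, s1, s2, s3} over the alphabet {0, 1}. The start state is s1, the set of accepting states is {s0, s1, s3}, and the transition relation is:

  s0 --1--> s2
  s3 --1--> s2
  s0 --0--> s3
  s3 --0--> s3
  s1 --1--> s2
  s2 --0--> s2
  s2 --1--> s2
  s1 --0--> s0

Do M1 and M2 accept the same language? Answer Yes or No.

Yes

Converting the expression M1 to a DFA (subset construction, then merging equivalent states) gives the minimal DFA with states {r0, r1}, start state r0, accepting states {r0} and transitions r0: 0→r0, 1→r1; r1: 0→r1, 1→r1.
Exploring the product automaton M1 × M2 from the start pair (r0, s1), following both machines on each input symbol, reaches 4 state pairs: (r0, s1), (r0, s0), (r1, s2), (r0, s3).
M1 accepts in {r0} and M2 accepts in {s0, s1, s3}. In every reachable pair the two components are either both accepting — (r0, s1), (r0, s0), (r0, s3) — or both non-accepting, so no string is accepted by exactly one of the machines: L(M1) \ L(M2) and L(M2) \ L(M1) are both empty.
Hence every string is accepted by M1 iff it is accepted by M2, and the two languages coincide.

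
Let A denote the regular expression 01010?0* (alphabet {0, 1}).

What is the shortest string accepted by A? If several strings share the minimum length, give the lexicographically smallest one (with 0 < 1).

0101

By inspection of the expression, no string of length less than 4 matches, and 0101 is the lexicographically first match of length 4.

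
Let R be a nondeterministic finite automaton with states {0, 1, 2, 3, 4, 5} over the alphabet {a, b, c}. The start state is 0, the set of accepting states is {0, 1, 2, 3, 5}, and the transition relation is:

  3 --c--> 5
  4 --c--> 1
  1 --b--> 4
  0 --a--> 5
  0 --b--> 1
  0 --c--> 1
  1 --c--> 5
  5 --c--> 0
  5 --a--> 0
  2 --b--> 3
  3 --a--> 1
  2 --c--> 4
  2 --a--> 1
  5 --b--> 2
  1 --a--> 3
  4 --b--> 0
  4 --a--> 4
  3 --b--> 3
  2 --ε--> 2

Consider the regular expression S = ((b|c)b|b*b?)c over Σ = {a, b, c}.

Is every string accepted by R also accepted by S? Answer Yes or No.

The empty string ε is in L(R) but not in L(S).
So L(R) ⊄ L(S).

No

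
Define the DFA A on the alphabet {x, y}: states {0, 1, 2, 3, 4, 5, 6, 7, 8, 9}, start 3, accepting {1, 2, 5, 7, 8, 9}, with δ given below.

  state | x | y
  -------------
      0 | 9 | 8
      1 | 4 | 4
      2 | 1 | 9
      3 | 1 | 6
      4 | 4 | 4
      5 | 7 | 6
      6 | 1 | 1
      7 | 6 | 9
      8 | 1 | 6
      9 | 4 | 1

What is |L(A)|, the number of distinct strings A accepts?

The useful subgraph on states {1, 3, 6} is acyclic, so L(A) is finite; the longest accepting path visits 3 useful states, giving maximum string length 2.
Counting accepting paths from 3 by length: 1 of length 1, 2 of length 2. Total 3.

3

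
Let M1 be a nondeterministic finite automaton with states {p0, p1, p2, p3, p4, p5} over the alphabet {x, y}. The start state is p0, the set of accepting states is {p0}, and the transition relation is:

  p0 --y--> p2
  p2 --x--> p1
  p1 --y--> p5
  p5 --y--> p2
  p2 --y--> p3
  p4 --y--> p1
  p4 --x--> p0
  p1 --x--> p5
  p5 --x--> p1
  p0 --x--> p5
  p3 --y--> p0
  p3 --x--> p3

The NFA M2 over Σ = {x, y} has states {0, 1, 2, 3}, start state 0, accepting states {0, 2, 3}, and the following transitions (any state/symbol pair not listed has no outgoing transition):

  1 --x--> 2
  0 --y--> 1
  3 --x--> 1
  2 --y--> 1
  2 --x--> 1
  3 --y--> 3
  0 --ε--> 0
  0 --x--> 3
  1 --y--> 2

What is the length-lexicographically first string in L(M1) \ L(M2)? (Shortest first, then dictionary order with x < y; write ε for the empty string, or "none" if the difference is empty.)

yyy

The string yyy is accepted by M1 but not by M2.
No shorter string lies in the difference, and yyy is the lexicographically first length-3 string in L(M1) \ L(M2).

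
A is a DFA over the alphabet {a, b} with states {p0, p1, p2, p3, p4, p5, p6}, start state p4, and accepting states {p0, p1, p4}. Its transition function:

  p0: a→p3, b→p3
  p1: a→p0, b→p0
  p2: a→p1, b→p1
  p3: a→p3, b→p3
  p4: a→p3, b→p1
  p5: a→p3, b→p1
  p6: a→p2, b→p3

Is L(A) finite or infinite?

The useful states (reachable from p4 and able to reach an accepting state) are {p0, p1, p4}.
Restricted to these states the transition graph has no cycle, so every accepting path has bounded length and L is finite.

finite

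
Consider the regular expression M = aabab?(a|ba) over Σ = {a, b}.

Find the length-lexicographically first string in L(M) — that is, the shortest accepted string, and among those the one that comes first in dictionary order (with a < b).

By inspection of the expression, no string of length less than 5 matches, and aabaa is the lexicographically first match of length 5.

aabaa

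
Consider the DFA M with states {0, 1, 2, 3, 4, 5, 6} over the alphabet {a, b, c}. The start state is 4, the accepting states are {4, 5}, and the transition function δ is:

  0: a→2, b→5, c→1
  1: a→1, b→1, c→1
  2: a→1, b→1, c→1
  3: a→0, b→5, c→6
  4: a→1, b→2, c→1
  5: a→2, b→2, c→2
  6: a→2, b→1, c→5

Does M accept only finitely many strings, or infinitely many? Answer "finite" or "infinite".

The useful states (reachable from 4 and able to reach an accepting state) are {4}.
Restricted to these states the transition graph has no cycle, so every accepting path has bounded length and L is finite.

finite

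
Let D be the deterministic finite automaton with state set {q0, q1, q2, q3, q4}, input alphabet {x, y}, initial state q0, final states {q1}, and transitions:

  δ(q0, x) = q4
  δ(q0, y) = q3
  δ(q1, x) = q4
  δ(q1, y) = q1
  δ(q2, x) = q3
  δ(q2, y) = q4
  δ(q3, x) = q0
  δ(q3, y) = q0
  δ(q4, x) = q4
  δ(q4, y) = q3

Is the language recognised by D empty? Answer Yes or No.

Yes

The states reachable from the start state are {q0, q3, q4}.
None of the accepting states {q1} is reachable, so no string is accepted and L(D) = ∅.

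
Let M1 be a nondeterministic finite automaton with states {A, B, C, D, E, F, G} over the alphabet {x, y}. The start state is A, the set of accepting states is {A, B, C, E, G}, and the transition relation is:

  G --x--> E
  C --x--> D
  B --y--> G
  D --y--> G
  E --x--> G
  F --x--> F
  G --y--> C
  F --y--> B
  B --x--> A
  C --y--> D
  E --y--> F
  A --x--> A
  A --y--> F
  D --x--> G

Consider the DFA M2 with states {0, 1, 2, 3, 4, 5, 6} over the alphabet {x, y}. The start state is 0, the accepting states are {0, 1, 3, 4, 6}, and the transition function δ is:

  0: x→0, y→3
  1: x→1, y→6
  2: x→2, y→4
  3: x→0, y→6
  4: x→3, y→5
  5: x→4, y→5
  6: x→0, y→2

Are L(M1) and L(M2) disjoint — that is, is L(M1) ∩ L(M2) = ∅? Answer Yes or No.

The empty string ε is accepted by both M1 and M2.
Hence L(M1) ∩ L(M2) ≠ ∅.

No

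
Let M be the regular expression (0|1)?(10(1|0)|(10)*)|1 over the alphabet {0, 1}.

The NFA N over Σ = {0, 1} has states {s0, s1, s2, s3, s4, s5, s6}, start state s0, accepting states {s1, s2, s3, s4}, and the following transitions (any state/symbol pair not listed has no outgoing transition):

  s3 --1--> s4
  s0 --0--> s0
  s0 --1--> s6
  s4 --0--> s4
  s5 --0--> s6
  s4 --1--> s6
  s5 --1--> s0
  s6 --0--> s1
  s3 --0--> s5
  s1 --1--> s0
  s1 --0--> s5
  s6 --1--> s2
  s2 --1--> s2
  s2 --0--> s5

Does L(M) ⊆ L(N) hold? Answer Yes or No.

The empty string ε is in L(M) but not in L(N).
So L(M) ⊄ L(N).

No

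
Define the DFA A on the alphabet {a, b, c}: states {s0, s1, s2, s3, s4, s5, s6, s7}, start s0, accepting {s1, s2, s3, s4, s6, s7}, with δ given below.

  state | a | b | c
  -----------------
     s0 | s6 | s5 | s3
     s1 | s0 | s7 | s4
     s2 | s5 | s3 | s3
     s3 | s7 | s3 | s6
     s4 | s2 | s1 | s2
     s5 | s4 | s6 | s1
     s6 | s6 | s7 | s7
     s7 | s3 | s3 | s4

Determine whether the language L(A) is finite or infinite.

State s3 is reachable from the start and can reach an accepting state, and it lies on the cycle s3 → s3.
Traversing that cycle any number of times yields accepted strings of unbounded length, so the language is infinite.

infinite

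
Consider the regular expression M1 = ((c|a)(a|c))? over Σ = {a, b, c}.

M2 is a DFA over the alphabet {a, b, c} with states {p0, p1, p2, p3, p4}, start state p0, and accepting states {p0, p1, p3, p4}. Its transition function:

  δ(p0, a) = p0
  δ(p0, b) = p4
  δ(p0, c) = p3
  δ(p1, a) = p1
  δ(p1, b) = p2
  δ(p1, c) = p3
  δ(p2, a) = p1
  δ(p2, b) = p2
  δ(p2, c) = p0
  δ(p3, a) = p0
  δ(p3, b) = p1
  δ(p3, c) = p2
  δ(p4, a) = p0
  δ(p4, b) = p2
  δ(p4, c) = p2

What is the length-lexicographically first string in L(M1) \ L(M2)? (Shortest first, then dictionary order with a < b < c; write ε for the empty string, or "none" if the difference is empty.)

The string cc is accepted by M1 but not by M2.
No shorter string lies in the difference, and cc is the lexicographically first length-2 string in L(M1) \ L(M2).

cc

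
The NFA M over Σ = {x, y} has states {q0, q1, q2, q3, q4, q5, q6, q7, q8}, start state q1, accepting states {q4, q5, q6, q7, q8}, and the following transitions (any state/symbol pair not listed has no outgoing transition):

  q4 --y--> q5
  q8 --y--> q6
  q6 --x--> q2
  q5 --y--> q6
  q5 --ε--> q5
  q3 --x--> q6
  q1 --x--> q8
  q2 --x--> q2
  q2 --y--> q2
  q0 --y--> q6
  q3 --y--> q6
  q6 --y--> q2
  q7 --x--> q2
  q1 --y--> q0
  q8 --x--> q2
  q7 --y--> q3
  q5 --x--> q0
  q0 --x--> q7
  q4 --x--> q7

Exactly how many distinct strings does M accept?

6

The useful subgraph on states {q0, q1, q3, q6, q7, q8} is acyclic, so L(M) is finite; the longest accepting path visits 5 useful states, giving maximum string length 4.
Counting accepting paths from q1 by length: 1 of length 1, 3 of length 2, 2 of length 4. Total 6.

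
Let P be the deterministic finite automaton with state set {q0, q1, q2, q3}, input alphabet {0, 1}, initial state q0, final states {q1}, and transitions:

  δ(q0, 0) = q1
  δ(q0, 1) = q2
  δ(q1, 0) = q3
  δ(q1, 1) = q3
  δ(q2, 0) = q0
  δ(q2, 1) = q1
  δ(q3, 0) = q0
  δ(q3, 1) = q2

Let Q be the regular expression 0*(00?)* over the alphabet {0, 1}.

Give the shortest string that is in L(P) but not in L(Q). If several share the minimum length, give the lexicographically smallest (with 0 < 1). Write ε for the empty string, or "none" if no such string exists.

11

The string 11 is accepted by P but not by Q.
No shorter string lies in the difference, and 11 is the lexicographically first length-2 string in L(P) \ L(Q).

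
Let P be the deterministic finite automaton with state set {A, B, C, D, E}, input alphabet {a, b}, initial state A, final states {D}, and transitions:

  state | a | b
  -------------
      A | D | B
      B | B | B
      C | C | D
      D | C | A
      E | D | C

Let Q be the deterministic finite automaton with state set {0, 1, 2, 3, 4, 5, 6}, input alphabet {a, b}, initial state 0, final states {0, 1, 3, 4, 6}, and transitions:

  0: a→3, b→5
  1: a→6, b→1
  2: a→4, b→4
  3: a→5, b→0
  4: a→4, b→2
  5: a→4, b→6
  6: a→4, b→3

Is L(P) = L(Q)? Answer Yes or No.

No

The string aaab is accepted by P but rejected by Q.
So L(P) ≠ L(Q).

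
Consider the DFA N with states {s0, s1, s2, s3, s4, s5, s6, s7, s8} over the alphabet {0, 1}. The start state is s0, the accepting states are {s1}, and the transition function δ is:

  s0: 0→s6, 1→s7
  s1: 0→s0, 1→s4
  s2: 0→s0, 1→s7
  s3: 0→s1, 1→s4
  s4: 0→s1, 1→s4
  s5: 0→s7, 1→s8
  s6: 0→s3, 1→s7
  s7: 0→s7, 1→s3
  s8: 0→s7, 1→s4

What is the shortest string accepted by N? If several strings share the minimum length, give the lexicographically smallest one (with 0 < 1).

000

A breadth-first search from s0 reaches an accepting state first via the path s0 → s6 → s3 → s1 on input 000.
No string of length < 3 is accepted (BFS exhausts all shorter strings without reaching an accepting state), and 000 is the lexicographically least accepting string of length 3.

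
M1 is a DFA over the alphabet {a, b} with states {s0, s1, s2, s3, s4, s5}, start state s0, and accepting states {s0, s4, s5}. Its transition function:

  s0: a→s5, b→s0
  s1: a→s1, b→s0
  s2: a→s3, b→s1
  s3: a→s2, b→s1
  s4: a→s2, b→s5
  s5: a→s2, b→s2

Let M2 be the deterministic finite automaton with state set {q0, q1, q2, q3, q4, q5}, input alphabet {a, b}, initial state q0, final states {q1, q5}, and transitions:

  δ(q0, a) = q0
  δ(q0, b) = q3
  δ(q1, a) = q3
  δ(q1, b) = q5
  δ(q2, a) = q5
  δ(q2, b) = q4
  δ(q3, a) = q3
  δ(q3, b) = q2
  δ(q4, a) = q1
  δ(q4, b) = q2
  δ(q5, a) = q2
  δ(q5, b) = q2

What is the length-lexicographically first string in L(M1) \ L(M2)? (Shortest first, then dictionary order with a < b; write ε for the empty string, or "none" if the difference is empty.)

ε

The empty string ε is accepted by M1 but not by M2.
Since ε is the unique shortest string, it is the required witness.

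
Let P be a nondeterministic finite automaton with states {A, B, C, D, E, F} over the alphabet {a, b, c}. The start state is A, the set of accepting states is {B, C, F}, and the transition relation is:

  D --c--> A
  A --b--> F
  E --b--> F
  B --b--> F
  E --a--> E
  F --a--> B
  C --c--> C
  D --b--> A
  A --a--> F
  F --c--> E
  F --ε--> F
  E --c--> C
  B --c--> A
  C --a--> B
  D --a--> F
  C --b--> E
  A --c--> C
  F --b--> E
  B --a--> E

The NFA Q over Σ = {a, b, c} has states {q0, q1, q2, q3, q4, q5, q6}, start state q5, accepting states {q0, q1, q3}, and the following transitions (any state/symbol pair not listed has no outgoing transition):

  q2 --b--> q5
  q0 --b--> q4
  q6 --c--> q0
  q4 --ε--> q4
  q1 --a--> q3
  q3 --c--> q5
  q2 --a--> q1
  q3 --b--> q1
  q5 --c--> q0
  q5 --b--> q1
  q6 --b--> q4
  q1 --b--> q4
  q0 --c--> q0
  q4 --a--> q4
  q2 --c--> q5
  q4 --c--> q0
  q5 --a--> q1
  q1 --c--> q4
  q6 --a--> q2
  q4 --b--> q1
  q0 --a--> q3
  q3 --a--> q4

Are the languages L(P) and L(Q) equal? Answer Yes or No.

Yes

Exploring the product automaton P × Q from the start pair (A, q5), following both machines on each input symbol, reaches 5 state pairs: (A, q5), (F, q1), (C, q0), (B, q3), (E, q4).
P accepts in {B, C, F} and Q accepts in {q0, q1, q3}. In every reachable pair the two components are either both accepting — (F, q1), (C, q0), (B, q3) — or both non-accepting, so no string is accepted by exactly one of the machines: L(P) \ L(Q) and L(Q) \ L(P) are both empty.
Hence every string is accepted by P iff it is accepted by Q, and the two languages coincide.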